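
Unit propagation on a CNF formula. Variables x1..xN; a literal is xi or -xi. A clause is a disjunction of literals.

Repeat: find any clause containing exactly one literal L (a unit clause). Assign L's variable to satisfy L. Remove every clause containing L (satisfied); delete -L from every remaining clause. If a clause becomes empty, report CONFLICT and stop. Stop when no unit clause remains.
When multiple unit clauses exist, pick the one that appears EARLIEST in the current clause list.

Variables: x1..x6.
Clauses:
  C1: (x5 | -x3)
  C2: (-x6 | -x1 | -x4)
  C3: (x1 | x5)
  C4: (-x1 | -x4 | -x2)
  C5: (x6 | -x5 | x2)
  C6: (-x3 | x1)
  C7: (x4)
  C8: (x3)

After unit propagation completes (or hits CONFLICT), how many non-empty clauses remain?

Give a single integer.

unit clause [4] forces x4=T; simplify:
  drop -4 from [-6, -1, -4] -> [-6, -1]
  drop -4 from [-1, -4, -2] -> [-1, -2]
  satisfied 1 clause(s); 7 remain; assigned so far: [4]
unit clause [3] forces x3=T; simplify:
  drop -3 from [5, -3] -> [5]
  drop -3 from [-3, 1] -> [1]
  satisfied 1 clause(s); 6 remain; assigned so far: [3, 4]
unit clause [5] forces x5=T; simplify:
  drop -5 from [6, -5, 2] -> [6, 2]
  satisfied 2 clause(s); 4 remain; assigned so far: [3, 4, 5]
unit clause [1] forces x1=T; simplify:
  drop -1 from [-6, -1] -> [-6]
  drop -1 from [-1, -2] -> [-2]
  satisfied 1 clause(s); 3 remain; assigned so far: [1, 3, 4, 5]
unit clause [-6] forces x6=F; simplify:
  drop 6 from [6, 2] -> [2]
  satisfied 1 clause(s); 2 remain; assigned so far: [1, 3, 4, 5, 6]
unit clause [-2] forces x2=F; simplify:
  drop 2 from [2] -> [] (empty!)
  satisfied 1 clause(s); 1 remain; assigned so far: [1, 2, 3, 4, 5, 6]
CONFLICT (empty clause)

Answer: 0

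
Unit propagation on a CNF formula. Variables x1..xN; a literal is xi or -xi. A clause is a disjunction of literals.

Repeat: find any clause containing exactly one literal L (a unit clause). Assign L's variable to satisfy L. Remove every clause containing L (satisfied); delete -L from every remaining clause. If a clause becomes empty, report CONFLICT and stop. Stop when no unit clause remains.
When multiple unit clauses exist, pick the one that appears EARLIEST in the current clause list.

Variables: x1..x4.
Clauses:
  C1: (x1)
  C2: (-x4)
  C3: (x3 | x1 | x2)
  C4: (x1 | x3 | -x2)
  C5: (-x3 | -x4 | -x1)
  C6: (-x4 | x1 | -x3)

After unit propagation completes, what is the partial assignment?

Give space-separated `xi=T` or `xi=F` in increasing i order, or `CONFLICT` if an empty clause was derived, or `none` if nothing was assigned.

Answer: x1=T x4=F

Derivation:
unit clause [1] forces x1=T; simplify:
  drop -1 from [-3, -4, -1] -> [-3, -4]
  satisfied 4 clause(s); 2 remain; assigned so far: [1]
unit clause [-4] forces x4=F; simplify:
  satisfied 2 clause(s); 0 remain; assigned so far: [1, 4]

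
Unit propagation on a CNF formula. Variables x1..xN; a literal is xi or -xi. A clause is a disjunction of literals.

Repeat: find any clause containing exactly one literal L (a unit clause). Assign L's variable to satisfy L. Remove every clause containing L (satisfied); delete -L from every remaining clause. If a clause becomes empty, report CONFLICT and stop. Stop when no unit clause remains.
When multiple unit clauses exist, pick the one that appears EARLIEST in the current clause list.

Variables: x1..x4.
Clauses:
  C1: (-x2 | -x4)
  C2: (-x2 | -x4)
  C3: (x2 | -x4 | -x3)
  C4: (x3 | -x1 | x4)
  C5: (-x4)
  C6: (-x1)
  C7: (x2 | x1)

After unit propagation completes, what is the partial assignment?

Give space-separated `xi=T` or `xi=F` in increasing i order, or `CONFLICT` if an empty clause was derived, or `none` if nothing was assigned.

Answer: x1=F x2=T x4=F

Derivation:
unit clause [-4] forces x4=F; simplify:
  drop 4 from [3, -1, 4] -> [3, -1]
  satisfied 4 clause(s); 3 remain; assigned so far: [4]
unit clause [-1] forces x1=F; simplify:
  drop 1 from [2, 1] -> [2]
  satisfied 2 clause(s); 1 remain; assigned so far: [1, 4]
unit clause [2] forces x2=T; simplify:
  satisfied 1 clause(s); 0 remain; assigned so far: [1, 2, 4]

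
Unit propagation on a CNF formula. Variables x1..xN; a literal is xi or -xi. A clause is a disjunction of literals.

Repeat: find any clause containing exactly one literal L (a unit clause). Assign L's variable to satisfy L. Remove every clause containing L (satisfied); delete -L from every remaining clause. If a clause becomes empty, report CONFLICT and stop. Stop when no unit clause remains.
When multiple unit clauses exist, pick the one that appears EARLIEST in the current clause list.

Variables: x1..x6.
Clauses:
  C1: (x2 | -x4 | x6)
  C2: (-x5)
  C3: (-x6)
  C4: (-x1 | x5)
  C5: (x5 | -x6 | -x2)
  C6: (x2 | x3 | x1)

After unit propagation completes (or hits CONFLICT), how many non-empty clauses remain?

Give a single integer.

unit clause [-5] forces x5=F; simplify:
  drop 5 from [-1, 5] -> [-1]
  drop 5 from [5, -6, -2] -> [-6, -2]
  satisfied 1 clause(s); 5 remain; assigned so far: [5]
unit clause [-6] forces x6=F; simplify:
  drop 6 from [2, -4, 6] -> [2, -4]
  satisfied 2 clause(s); 3 remain; assigned so far: [5, 6]
unit clause [-1] forces x1=F; simplify:
  drop 1 from [2, 3, 1] -> [2, 3]
  satisfied 1 clause(s); 2 remain; assigned so far: [1, 5, 6]

Answer: 2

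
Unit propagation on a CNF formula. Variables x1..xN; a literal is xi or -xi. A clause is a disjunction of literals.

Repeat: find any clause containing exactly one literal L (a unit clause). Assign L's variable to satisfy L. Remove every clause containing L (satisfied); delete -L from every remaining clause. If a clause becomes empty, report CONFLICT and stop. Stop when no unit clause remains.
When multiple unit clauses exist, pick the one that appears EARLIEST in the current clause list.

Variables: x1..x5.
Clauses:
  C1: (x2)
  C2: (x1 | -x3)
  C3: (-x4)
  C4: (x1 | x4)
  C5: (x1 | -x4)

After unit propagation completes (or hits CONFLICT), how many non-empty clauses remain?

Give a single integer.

unit clause [2] forces x2=T; simplify:
  satisfied 1 clause(s); 4 remain; assigned so far: [2]
unit clause [-4] forces x4=F; simplify:
  drop 4 from [1, 4] -> [1]
  satisfied 2 clause(s); 2 remain; assigned so far: [2, 4]
unit clause [1] forces x1=T; simplify:
  satisfied 2 clause(s); 0 remain; assigned so far: [1, 2, 4]

Answer: 0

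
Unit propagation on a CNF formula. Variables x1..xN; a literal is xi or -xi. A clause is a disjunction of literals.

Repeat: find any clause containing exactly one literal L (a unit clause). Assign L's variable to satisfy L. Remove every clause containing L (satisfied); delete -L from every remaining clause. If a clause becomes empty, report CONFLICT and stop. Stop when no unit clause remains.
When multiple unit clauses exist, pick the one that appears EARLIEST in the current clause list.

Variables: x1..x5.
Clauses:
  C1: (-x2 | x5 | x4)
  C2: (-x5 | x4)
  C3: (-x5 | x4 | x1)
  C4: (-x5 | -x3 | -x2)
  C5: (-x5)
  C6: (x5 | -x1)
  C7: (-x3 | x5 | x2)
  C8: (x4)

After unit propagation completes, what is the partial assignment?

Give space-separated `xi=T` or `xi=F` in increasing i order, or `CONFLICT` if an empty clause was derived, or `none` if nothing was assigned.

Answer: x1=F x4=T x5=F

Derivation:
unit clause [-5] forces x5=F; simplify:
  drop 5 from [-2, 5, 4] -> [-2, 4]
  drop 5 from [5, -1] -> [-1]
  drop 5 from [-3, 5, 2] -> [-3, 2]
  satisfied 4 clause(s); 4 remain; assigned so far: [5]
unit clause [-1] forces x1=F; simplify:
  satisfied 1 clause(s); 3 remain; assigned so far: [1, 5]
unit clause [4] forces x4=T; simplify:
  satisfied 2 clause(s); 1 remain; assigned so far: [1, 4, 5]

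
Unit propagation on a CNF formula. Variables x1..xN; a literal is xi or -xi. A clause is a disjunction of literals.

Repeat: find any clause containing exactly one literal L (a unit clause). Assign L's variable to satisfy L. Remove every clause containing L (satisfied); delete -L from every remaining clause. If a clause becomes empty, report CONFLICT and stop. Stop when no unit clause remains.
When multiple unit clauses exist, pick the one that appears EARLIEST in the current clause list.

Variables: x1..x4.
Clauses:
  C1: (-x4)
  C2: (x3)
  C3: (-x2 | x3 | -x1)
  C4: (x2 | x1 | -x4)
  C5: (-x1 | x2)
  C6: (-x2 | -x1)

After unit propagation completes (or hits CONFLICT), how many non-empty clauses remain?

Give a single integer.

unit clause [-4] forces x4=F; simplify:
  satisfied 2 clause(s); 4 remain; assigned so far: [4]
unit clause [3] forces x3=T; simplify:
  satisfied 2 clause(s); 2 remain; assigned so far: [3, 4]

Answer: 2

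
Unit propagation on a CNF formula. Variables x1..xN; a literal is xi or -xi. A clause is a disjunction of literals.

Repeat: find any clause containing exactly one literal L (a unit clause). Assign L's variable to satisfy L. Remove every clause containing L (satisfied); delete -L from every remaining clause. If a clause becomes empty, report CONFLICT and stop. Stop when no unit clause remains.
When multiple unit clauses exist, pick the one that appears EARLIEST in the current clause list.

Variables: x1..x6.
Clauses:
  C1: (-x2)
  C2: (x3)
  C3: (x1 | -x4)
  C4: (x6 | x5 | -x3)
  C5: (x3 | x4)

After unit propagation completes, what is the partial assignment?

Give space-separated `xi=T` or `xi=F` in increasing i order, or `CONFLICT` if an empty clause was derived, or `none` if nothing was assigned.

unit clause [-2] forces x2=F; simplify:
  satisfied 1 clause(s); 4 remain; assigned so far: [2]
unit clause [3] forces x3=T; simplify:
  drop -3 from [6, 5, -3] -> [6, 5]
  satisfied 2 clause(s); 2 remain; assigned so far: [2, 3]

Answer: x2=F x3=T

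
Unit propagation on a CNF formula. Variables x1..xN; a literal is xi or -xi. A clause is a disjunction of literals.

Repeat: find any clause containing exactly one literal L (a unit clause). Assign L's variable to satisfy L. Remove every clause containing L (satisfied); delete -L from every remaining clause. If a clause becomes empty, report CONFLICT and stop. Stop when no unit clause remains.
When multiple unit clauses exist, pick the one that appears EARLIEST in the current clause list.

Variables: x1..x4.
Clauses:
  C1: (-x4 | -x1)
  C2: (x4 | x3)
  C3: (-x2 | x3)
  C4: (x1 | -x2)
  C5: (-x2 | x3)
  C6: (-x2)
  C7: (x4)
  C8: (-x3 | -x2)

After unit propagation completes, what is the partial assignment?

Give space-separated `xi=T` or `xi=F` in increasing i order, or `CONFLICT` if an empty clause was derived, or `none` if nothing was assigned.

unit clause [-2] forces x2=F; simplify:
  satisfied 5 clause(s); 3 remain; assigned so far: [2]
unit clause [4] forces x4=T; simplify:
  drop -4 from [-4, -1] -> [-1]
  satisfied 2 clause(s); 1 remain; assigned so far: [2, 4]
unit clause [-1] forces x1=F; simplify:
  satisfied 1 clause(s); 0 remain; assigned so far: [1, 2, 4]

Answer: x1=F x2=F x4=T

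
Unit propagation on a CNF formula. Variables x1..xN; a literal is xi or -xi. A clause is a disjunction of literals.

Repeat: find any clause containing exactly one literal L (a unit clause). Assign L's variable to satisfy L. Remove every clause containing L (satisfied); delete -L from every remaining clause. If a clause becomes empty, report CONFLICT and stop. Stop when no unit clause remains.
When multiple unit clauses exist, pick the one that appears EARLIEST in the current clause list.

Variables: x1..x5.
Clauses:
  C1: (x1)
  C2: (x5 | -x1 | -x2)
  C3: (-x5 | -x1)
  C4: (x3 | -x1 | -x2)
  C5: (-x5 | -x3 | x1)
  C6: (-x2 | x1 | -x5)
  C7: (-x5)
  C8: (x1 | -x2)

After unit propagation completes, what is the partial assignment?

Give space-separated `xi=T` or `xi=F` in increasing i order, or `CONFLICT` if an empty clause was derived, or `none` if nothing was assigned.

unit clause [1] forces x1=T; simplify:
  drop -1 from [5, -1, -2] -> [5, -2]
  drop -1 from [-5, -1] -> [-5]
  drop -1 from [3, -1, -2] -> [3, -2]
  satisfied 4 clause(s); 4 remain; assigned so far: [1]
unit clause [-5] forces x5=F; simplify:
  drop 5 from [5, -2] -> [-2]
  satisfied 2 clause(s); 2 remain; assigned so far: [1, 5]
unit clause [-2] forces x2=F; simplify:
  satisfied 2 clause(s); 0 remain; assigned so far: [1, 2, 5]

Answer: x1=T x2=F x5=F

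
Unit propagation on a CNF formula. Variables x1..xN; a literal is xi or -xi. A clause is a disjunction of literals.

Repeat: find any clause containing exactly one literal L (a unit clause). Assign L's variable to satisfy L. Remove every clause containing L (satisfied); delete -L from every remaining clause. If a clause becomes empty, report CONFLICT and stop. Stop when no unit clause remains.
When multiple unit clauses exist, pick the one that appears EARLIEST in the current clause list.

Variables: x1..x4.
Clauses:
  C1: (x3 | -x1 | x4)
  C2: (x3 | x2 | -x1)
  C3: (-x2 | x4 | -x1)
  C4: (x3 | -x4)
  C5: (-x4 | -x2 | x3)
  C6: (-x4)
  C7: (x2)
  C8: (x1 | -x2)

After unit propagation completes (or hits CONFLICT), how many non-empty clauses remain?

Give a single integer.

unit clause [-4] forces x4=F; simplify:
  drop 4 from [3, -1, 4] -> [3, -1]
  drop 4 from [-2, 4, -1] -> [-2, -1]
  satisfied 3 clause(s); 5 remain; assigned so far: [4]
unit clause [2] forces x2=T; simplify:
  drop -2 from [-2, -1] -> [-1]
  drop -2 from [1, -2] -> [1]
  satisfied 2 clause(s); 3 remain; assigned so far: [2, 4]
unit clause [-1] forces x1=F; simplify:
  drop 1 from [1] -> [] (empty!)
  satisfied 2 clause(s); 1 remain; assigned so far: [1, 2, 4]
CONFLICT (empty clause)

Answer: 0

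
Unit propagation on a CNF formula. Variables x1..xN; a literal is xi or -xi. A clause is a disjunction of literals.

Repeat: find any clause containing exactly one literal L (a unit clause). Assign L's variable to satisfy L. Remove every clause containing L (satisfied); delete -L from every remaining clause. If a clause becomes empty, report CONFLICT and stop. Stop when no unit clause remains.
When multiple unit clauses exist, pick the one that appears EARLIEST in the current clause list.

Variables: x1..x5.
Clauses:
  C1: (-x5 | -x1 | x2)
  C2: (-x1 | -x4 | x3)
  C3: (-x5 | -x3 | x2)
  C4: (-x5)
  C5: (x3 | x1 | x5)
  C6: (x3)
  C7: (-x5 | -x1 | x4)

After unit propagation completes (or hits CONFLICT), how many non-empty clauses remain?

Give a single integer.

Answer: 0

Derivation:
unit clause [-5] forces x5=F; simplify:
  drop 5 from [3, 1, 5] -> [3, 1]
  satisfied 4 clause(s); 3 remain; assigned so far: [5]
unit clause [3] forces x3=T; simplify:
  satisfied 3 clause(s); 0 remain; assigned so far: [3, 5]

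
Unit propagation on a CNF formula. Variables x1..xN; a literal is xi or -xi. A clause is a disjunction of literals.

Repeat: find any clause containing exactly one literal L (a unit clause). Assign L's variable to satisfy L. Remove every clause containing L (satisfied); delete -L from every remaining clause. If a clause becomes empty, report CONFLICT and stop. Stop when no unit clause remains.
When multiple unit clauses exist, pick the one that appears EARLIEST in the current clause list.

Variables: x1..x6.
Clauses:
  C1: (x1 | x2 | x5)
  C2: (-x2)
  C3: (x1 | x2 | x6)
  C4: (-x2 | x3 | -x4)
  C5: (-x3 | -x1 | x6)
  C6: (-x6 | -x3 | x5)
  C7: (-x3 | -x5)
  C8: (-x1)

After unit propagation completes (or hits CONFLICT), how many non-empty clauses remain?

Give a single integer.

Answer: 0

Derivation:
unit clause [-2] forces x2=F; simplify:
  drop 2 from [1, 2, 5] -> [1, 5]
  drop 2 from [1, 2, 6] -> [1, 6]
  satisfied 2 clause(s); 6 remain; assigned so far: [2]
unit clause [-1] forces x1=F; simplify:
  drop 1 from [1, 5] -> [5]
  drop 1 from [1, 6] -> [6]
  satisfied 2 clause(s); 4 remain; assigned so far: [1, 2]
unit clause [5] forces x5=T; simplify:
  drop -5 from [-3, -5] -> [-3]
  satisfied 2 clause(s); 2 remain; assigned so far: [1, 2, 5]
unit clause [6] forces x6=T; simplify:
  satisfied 1 clause(s); 1 remain; assigned so far: [1, 2, 5, 6]
unit clause [-3] forces x3=F; simplify:
  satisfied 1 clause(s); 0 remain; assigned so far: [1, 2, 3, 5, 6]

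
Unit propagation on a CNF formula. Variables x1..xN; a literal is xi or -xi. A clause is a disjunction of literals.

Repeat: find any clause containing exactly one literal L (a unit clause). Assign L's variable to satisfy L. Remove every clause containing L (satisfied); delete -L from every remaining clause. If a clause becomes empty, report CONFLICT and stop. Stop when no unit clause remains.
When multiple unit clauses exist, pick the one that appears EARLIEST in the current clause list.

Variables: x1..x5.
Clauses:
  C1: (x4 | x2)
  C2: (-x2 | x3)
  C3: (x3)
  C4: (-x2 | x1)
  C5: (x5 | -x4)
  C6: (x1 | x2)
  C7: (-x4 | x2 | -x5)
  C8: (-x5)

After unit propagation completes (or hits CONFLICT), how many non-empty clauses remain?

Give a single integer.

Answer: 0

Derivation:
unit clause [3] forces x3=T; simplify:
  satisfied 2 clause(s); 6 remain; assigned so far: [3]
unit clause [-5] forces x5=F; simplify:
  drop 5 from [5, -4] -> [-4]
  satisfied 2 clause(s); 4 remain; assigned so far: [3, 5]
unit clause [-4] forces x4=F; simplify:
  drop 4 from [4, 2] -> [2]
  satisfied 1 clause(s); 3 remain; assigned so far: [3, 4, 5]
unit clause [2] forces x2=T; simplify:
  drop -2 from [-2, 1] -> [1]
  satisfied 2 clause(s); 1 remain; assigned so far: [2, 3, 4, 5]
unit clause [1] forces x1=T; simplify:
  satisfied 1 clause(s); 0 remain; assigned so far: [1, 2, 3, 4, 5]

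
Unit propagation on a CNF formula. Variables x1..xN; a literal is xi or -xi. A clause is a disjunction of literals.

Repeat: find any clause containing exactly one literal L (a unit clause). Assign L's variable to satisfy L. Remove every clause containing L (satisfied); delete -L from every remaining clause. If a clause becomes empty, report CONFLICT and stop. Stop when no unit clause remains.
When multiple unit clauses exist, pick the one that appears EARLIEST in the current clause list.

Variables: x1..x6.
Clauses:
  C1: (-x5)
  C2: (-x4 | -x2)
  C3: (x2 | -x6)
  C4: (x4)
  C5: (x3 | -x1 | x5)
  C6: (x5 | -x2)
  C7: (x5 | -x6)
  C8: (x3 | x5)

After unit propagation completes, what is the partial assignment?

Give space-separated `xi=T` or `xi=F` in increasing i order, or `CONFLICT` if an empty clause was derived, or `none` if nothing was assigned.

unit clause [-5] forces x5=F; simplify:
  drop 5 from [3, -1, 5] -> [3, -1]
  drop 5 from [5, -2] -> [-2]
  drop 5 from [5, -6] -> [-6]
  drop 5 from [3, 5] -> [3]
  satisfied 1 clause(s); 7 remain; assigned so far: [5]
unit clause [4] forces x4=T; simplify:
  drop -4 from [-4, -2] -> [-2]
  satisfied 1 clause(s); 6 remain; assigned so far: [4, 5]
unit clause [-2] forces x2=F; simplify:
  drop 2 from [2, -6] -> [-6]
  satisfied 2 clause(s); 4 remain; assigned so far: [2, 4, 5]
unit clause [-6] forces x6=F; simplify:
  satisfied 2 clause(s); 2 remain; assigned so far: [2, 4, 5, 6]
unit clause [3] forces x3=T; simplify:
  satisfied 2 clause(s); 0 remain; assigned so far: [2, 3, 4, 5, 6]

Answer: x2=F x3=T x4=T x5=F x6=F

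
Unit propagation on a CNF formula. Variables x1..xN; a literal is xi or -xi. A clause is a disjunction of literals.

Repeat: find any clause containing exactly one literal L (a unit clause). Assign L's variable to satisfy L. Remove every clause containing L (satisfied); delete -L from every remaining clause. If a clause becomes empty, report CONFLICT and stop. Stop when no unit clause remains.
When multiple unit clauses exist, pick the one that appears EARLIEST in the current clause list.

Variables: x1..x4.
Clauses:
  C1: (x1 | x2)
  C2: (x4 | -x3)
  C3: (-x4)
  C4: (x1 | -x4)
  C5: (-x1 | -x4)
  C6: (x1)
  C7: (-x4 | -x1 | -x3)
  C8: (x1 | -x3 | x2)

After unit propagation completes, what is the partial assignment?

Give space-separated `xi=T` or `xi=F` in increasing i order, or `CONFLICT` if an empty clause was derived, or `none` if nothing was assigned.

unit clause [-4] forces x4=F; simplify:
  drop 4 from [4, -3] -> [-3]
  satisfied 4 clause(s); 4 remain; assigned so far: [4]
unit clause [-3] forces x3=F; simplify:
  satisfied 2 clause(s); 2 remain; assigned so far: [3, 4]
unit clause [1] forces x1=T; simplify:
  satisfied 2 clause(s); 0 remain; assigned so far: [1, 3, 4]

Answer: x1=T x3=F x4=F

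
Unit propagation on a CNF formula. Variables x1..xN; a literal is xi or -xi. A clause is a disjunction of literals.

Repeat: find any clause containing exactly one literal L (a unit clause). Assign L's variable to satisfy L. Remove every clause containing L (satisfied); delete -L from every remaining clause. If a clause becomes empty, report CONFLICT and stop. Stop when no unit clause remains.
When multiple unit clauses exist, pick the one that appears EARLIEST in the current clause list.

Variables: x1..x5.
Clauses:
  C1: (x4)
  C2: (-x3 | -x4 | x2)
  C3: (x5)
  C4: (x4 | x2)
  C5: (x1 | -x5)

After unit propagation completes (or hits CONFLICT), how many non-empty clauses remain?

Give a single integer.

unit clause [4] forces x4=T; simplify:
  drop -4 from [-3, -4, 2] -> [-3, 2]
  satisfied 2 clause(s); 3 remain; assigned so far: [4]
unit clause [5] forces x5=T; simplify:
  drop -5 from [1, -5] -> [1]
  satisfied 1 clause(s); 2 remain; assigned so far: [4, 5]
unit clause [1] forces x1=T; simplify:
  satisfied 1 clause(s); 1 remain; assigned so far: [1, 4, 5]

Answer: 1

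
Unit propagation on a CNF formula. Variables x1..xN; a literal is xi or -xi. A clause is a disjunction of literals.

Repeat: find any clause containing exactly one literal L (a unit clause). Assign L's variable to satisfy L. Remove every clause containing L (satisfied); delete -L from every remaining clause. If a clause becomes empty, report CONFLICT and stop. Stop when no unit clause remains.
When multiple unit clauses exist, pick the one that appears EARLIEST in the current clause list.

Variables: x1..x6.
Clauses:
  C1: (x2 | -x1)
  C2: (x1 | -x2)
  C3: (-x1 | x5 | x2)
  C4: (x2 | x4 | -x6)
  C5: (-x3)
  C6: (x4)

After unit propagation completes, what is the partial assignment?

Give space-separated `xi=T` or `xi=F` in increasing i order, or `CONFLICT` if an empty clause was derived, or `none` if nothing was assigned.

unit clause [-3] forces x3=F; simplify:
  satisfied 1 clause(s); 5 remain; assigned so far: [3]
unit clause [4] forces x4=T; simplify:
  satisfied 2 clause(s); 3 remain; assigned so far: [3, 4]

Answer: x3=F x4=T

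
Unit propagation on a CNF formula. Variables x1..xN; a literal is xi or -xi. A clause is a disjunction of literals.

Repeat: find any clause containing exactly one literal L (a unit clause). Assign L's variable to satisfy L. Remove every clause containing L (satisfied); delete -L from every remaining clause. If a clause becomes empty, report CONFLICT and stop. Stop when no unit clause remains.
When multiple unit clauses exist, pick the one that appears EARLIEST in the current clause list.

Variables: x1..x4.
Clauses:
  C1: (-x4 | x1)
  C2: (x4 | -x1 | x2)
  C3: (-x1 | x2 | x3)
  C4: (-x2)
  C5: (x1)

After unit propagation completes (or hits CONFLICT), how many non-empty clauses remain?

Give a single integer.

Answer: 0

Derivation:
unit clause [-2] forces x2=F; simplify:
  drop 2 from [4, -1, 2] -> [4, -1]
  drop 2 from [-1, 2, 3] -> [-1, 3]
  satisfied 1 clause(s); 4 remain; assigned so far: [2]
unit clause [1] forces x1=T; simplify:
  drop -1 from [4, -1] -> [4]
  drop -1 from [-1, 3] -> [3]
  satisfied 2 clause(s); 2 remain; assigned so far: [1, 2]
unit clause [4] forces x4=T; simplify:
  satisfied 1 clause(s); 1 remain; assigned so far: [1, 2, 4]
unit clause [3] forces x3=T; simplify:
  satisfied 1 clause(s); 0 remain; assigned so far: [1, 2, 3, 4]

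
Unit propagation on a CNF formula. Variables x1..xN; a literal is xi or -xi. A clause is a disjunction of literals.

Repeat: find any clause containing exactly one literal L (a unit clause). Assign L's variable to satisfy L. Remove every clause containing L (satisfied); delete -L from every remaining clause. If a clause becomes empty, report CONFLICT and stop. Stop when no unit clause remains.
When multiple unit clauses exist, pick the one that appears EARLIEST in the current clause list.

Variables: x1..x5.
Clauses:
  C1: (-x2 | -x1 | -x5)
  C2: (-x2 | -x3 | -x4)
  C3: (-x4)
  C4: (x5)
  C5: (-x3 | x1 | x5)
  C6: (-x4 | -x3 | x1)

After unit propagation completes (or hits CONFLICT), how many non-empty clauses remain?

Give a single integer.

unit clause [-4] forces x4=F; simplify:
  satisfied 3 clause(s); 3 remain; assigned so far: [4]
unit clause [5] forces x5=T; simplify:
  drop -5 from [-2, -1, -5] -> [-2, -1]
  satisfied 2 clause(s); 1 remain; assigned so far: [4, 5]

Answer: 1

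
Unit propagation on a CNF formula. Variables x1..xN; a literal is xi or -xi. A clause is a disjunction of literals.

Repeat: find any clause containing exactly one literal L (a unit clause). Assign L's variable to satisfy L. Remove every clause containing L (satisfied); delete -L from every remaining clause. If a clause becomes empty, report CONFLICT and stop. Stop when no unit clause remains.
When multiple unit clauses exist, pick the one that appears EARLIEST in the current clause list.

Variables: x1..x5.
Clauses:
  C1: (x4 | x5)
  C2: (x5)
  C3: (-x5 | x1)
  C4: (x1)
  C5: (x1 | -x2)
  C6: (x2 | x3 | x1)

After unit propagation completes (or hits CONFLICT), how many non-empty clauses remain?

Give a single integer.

unit clause [5] forces x5=T; simplify:
  drop -5 from [-5, 1] -> [1]
  satisfied 2 clause(s); 4 remain; assigned so far: [5]
unit clause [1] forces x1=T; simplify:
  satisfied 4 clause(s); 0 remain; assigned so far: [1, 5]

Answer: 0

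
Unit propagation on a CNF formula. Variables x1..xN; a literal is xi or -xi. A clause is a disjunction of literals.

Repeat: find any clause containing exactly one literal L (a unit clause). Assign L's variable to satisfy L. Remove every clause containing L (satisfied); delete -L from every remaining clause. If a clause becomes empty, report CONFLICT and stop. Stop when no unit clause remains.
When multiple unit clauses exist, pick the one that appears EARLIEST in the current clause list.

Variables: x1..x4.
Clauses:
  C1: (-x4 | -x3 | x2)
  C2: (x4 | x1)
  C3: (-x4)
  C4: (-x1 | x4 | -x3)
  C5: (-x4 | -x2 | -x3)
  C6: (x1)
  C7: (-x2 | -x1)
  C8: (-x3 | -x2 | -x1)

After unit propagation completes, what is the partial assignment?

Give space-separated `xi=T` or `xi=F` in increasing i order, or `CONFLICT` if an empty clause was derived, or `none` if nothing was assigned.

Answer: x1=T x2=F x3=F x4=F

Derivation:
unit clause [-4] forces x4=F; simplify:
  drop 4 from [4, 1] -> [1]
  drop 4 from [-1, 4, -3] -> [-1, -3]
  satisfied 3 clause(s); 5 remain; assigned so far: [4]
unit clause [1] forces x1=T; simplify:
  drop -1 from [-1, -3] -> [-3]
  drop -1 from [-2, -1] -> [-2]
  drop -1 from [-3, -2, -1] -> [-3, -2]
  satisfied 2 clause(s); 3 remain; assigned so far: [1, 4]
unit clause [-3] forces x3=F; simplify:
  satisfied 2 clause(s); 1 remain; assigned so far: [1, 3, 4]
unit clause [-2] forces x2=F; simplify:
  satisfied 1 clause(s); 0 remain; assigned so far: [1, 2, 3, 4]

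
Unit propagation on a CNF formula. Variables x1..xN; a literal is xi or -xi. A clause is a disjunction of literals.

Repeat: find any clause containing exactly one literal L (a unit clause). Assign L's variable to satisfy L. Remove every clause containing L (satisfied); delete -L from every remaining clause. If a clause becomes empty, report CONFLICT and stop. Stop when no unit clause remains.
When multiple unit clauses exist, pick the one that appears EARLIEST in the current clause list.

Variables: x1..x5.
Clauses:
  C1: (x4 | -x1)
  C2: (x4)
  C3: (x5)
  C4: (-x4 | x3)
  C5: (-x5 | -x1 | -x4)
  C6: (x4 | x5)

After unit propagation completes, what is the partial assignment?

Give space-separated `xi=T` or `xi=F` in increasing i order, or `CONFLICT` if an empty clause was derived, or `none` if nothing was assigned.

Answer: x1=F x3=T x4=T x5=T

Derivation:
unit clause [4] forces x4=T; simplify:
  drop -4 from [-4, 3] -> [3]
  drop -4 from [-5, -1, -4] -> [-5, -1]
  satisfied 3 clause(s); 3 remain; assigned so far: [4]
unit clause [5] forces x5=T; simplify:
  drop -5 from [-5, -1] -> [-1]
  satisfied 1 clause(s); 2 remain; assigned so far: [4, 5]
unit clause [3] forces x3=T; simplify:
  satisfied 1 clause(s); 1 remain; assigned so far: [3, 4, 5]
unit clause [-1] forces x1=F; simplify:
  satisfied 1 clause(s); 0 remain; assigned so far: [1, 3, 4, 5]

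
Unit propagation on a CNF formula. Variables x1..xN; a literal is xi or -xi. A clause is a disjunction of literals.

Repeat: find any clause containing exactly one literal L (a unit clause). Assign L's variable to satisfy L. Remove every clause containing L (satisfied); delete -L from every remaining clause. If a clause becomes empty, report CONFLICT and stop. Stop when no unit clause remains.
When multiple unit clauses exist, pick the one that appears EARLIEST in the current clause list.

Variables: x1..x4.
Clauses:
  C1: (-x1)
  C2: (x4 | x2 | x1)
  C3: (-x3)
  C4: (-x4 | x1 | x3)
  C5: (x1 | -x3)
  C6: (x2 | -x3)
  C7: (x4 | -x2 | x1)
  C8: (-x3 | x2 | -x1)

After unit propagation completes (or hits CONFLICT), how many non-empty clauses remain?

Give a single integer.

Answer: 0

Derivation:
unit clause [-1] forces x1=F; simplify:
  drop 1 from [4, 2, 1] -> [4, 2]
  drop 1 from [-4, 1, 3] -> [-4, 3]
  drop 1 from [1, -3] -> [-3]
  drop 1 from [4, -2, 1] -> [4, -2]
  satisfied 2 clause(s); 6 remain; assigned so far: [1]
unit clause [-3] forces x3=F; simplify:
  drop 3 from [-4, 3] -> [-4]
  satisfied 3 clause(s); 3 remain; assigned so far: [1, 3]
unit clause [-4] forces x4=F; simplify:
  drop 4 from [4, 2] -> [2]
  drop 4 from [4, -2] -> [-2]
  satisfied 1 clause(s); 2 remain; assigned so far: [1, 3, 4]
unit clause [2] forces x2=T; simplify:
  drop -2 from [-2] -> [] (empty!)
  satisfied 1 clause(s); 1 remain; assigned so far: [1, 2, 3, 4]
CONFLICT (empty clause)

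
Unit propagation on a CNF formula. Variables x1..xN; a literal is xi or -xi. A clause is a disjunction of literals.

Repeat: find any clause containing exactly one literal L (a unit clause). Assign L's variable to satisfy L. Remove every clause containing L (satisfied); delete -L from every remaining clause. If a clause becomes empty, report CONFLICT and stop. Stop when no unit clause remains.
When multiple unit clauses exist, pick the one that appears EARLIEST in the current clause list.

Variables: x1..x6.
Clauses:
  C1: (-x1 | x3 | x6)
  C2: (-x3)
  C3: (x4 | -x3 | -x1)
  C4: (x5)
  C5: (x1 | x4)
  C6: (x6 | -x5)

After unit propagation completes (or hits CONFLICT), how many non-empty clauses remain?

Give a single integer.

unit clause [-3] forces x3=F; simplify:
  drop 3 from [-1, 3, 6] -> [-1, 6]
  satisfied 2 clause(s); 4 remain; assigned so far: [3]
unit clause [5] forces x5=T; simplify:
  drop -5 from [6, -5] -> [6]
  satisfied 1 clause(s); 3 remain; assigned so far: [3, 5]
unit clause [6] forces x6=T; simplify:
  satisfied 2 clause(s); 1 remain; assigned so far: [3, 5, 6]

Answer: 1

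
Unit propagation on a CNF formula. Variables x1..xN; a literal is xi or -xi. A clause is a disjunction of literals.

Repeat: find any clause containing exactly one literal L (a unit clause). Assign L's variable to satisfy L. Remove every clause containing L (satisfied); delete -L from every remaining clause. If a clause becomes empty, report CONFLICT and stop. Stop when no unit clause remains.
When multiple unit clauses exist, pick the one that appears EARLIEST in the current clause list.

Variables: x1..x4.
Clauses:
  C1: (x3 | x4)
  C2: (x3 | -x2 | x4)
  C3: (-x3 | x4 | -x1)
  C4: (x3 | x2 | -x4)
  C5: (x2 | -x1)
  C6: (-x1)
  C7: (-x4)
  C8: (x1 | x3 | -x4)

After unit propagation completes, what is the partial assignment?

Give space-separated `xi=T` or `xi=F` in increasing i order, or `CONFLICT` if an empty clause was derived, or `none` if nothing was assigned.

Answer: x1=F x3=T x4=F

Derivation:
unit clause [-1] forces x1=F; simplify:
  drop 1 from [1, 3, -4] -> [3, -4]
  satisfied 3 clause(s); 5 remain; assigned so far: [1]
unit clause [-4] forces x4=F; simplify:
  drop 4 from [3, 4] -> [3]
  drop 4 from [3, -2, 4] -> [3, -2]
  satisfied 3 clause(s); 2 remain; assigned so far: [1, 4]
unit clause [3] forces x3=T; simplify:
  satisfied 2 clause(s); 0 remain; assigned so far: [1, 3, 4]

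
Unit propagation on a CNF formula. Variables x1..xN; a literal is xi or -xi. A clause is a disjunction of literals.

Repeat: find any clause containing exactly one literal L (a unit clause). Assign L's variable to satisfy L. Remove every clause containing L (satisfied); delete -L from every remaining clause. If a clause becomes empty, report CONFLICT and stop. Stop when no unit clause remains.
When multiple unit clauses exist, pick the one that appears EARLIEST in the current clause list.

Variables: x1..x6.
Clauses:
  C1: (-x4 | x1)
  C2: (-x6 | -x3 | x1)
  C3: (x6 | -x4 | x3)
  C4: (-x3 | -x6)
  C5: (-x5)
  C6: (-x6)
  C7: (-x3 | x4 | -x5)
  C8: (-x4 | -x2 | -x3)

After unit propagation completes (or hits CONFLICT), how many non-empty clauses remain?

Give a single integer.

Answer: 3

Derivation:
unit clause [-5] forces x5=F; simplify:
  satisfied 2 clause(s); 6 remain; assigned so far: [5]
unit clause [-6] forces x6=F; simplify:
  drop 6 from [6, -4, 3] -> [-4, 3]
  satisfied 3 clause(s); 3 remain; assigned so far: [5, 6]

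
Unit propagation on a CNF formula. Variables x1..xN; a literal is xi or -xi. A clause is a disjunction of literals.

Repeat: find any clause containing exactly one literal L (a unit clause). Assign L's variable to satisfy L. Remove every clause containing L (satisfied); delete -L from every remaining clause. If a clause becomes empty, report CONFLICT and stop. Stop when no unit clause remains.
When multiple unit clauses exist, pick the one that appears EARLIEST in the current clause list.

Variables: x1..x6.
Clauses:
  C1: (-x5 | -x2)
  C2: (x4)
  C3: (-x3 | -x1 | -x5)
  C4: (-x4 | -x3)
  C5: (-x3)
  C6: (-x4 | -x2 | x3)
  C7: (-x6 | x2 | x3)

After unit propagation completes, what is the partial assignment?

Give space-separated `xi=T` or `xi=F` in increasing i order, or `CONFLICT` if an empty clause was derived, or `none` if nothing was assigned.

Answer: x2=F x3=F x4=T x6=F

Derivation:
unit clause [4] forces x4=T; simplify:
  drop -4 from [-4, -3] -> [-3]
  drop -4 from [-4, -2, 3] -> [-2, 3]
  satisfied 1 clause(s); 6 remain; assigned so far: [4]
unit clause [-3] forces x3=F; simplify:
  drop 3 from [-2, 3] -> [-2]
  drop 3 from [-6, 2, 3] -> [-6, 2]
  satisfied 3 clause(s); 3 remain; assigned so far: [3, 4]
unit clause [-2] forces x2=F; simplify:
  drop 2 from [-6, 2] -> [-6]
  satisfied 2 clause(s); 1 remain; assigned so far: [2, 3, 4]
unit clause [-6] forces x6=F; simplify:
  satisfied 1 clause(s); 0 remain; assigned so far: [2, 3, 4, 6]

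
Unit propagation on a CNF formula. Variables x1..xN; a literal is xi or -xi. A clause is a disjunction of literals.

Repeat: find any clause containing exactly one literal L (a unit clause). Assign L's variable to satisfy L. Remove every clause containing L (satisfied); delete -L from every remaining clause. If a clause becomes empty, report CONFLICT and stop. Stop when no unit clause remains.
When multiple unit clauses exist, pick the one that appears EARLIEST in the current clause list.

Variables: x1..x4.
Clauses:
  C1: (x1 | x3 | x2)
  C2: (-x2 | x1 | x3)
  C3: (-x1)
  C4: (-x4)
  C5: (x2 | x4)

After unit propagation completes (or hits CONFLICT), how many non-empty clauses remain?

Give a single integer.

unit clause [-1] forces x1=F; simplify:
  drop 1 from [1, 3, 2] -> [3, 2]
  drop 1 from [-2, 1, 3] -> [-2, 3]
  satisfied 1 clause(s); 4 remain; assigned so far: [1]
unit clause [-4] forces x4=F; simplify:
  drop 4 from [2, 4] -> [2]
  satisfied 1 clause(s); 3 remain; assigned so far: [1, 4]
unit clause [2] forces x2=T; simplify:
  drop -2 from [-2, 3] -> [3]
  satisfied 2 clause(s); 1 remain; assigned so far: [1, 2, 4]
unit clause [3] forces x3=T; simplify:
  satisfied 1 clause(s); 0 remain; assigned so far: [1, 2, 3, 4]

Answer: 0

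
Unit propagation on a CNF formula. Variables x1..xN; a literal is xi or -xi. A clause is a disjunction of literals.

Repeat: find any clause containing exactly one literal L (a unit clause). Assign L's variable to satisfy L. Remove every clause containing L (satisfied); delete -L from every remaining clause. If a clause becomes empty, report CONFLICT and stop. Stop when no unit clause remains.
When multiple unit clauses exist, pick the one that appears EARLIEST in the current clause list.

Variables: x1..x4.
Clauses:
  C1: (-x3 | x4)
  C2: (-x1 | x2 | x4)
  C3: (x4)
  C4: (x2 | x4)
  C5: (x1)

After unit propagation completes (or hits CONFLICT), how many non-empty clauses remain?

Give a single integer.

Answer: 0

Derivation:
unit clause [4] forces x4=T; simplify:
  satisfied 4 clause(s); 1 remain; assigned so far: [4]
unit clause [1] forces x1=T; simplify:
  satisfied 1 clause(s); 0 remain; assigned so far: [1, 4]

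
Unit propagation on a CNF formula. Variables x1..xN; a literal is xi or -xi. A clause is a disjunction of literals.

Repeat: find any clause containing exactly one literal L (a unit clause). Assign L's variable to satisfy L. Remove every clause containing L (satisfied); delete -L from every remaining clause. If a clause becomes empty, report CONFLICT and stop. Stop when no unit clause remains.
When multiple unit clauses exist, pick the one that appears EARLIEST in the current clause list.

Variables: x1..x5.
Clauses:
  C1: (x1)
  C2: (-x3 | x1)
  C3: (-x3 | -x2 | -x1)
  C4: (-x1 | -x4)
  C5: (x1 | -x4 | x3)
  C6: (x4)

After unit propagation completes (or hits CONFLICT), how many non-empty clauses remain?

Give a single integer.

Answer: 1

Derivation:
unit clause [1] forces x1=T; simplify:
  drop -1 from [-3, -2, -1] -> [-3, -2]
  drop -1 from [-1, -4] -> [-4]
  satisfied 3 clause(s); 3 remain; assigned so far: [1]
unit clause [-4] forces x4=F; simplify:
  drop 4 from [4] -> [] (empty!)
  satisfied 1 clause(s); 2 remain; assigned so far: [1, 4]
CONFLICT (empty clause)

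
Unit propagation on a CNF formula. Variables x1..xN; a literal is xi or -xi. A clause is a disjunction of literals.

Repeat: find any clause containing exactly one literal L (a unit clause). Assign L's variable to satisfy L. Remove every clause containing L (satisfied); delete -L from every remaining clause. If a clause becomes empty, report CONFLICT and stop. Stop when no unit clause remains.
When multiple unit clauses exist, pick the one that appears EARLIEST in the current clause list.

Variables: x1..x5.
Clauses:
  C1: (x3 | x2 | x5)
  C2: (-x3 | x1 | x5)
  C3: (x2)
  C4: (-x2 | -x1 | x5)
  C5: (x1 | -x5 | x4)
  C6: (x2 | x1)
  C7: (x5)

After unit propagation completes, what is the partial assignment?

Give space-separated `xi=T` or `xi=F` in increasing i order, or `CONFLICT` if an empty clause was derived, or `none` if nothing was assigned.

unit clause [2] forces x2=T; simplify:
  drop -2 from [-2, -1, 5] -> [-1, 5]
  satisfied 3 clause(s); 4 remain; assigned so far: [2]
unit clause [5] forces x5=T; simplify:
  drop -5 from [1, -5, 4] -> [1, 4]
  satisfied 3 clause(s); 1 remain; assigned so far: [2, 5]

Answer: x2=T x5=T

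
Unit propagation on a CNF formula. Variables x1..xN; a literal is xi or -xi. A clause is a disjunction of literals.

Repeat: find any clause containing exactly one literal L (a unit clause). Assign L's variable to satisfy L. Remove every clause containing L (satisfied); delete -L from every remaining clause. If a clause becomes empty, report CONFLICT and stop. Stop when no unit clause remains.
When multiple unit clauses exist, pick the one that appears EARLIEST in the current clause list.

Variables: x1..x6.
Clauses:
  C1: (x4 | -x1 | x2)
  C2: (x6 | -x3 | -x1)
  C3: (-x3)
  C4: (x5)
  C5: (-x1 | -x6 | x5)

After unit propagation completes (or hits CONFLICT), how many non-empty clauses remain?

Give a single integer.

Answer: 1

Derivation:
unit clause [-3] forces x3=F; simplify:
  satisfied 2 clause(s); 3 remain; assigned so far: [3]
unit clause [5] forces x5=T; simplify:
  satisfied 2 clause(s); 1 remain; assigned so far: [3, 5]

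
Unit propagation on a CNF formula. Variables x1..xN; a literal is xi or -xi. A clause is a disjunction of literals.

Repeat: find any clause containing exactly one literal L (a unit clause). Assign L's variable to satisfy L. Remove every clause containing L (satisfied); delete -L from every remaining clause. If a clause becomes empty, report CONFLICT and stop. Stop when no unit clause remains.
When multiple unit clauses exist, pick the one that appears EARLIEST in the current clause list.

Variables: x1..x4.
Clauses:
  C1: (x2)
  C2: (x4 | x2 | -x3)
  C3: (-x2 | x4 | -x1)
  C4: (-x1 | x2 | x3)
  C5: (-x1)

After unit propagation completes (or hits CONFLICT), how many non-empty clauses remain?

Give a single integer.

Answer: 0

Derivation:
unit clause [2] forces x2=T; simplify:
  drop -2 from [-2, 4, -1] -> [4, -1]
  satisfied 3 clause(s); 2 remain; assigned so far: [2]
unit clause [-1] forces x1=F; simplify:
  satisfied 2 clause(s); 0 remain; assigned so far: [1, 2]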